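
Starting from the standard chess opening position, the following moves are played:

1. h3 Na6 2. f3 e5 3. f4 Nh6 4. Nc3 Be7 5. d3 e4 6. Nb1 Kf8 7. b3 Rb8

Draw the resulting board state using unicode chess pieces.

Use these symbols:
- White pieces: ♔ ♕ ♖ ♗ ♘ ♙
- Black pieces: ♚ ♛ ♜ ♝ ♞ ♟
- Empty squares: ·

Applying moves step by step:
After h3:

♜ ♞ ♝ ♛ ♚ ♝ ♞ ♜
♟ ♟ ♟ ♟ ♟ ♟ ♟ ♟
· · · · · · · ·
· · · · · · · ·
· · · · · · · ·
· · · · · · · ♙
♙ ♙ ♙ ♙ ♙ ♙ ♙ ·
♖ ♘ ♗ ♕ ♔ ♗ ♘ ♖


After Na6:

♜ · ♝ ♛ ♚ ♝ ♞ ♜
♟ ♟ ♟ ♟ ♟ ♟ ♟ ♟
♞ · · · · · · ·
· · · · · · · ·
· · · · · · · ·
· · · · · · · ♙
♙ ♙ ♙ ♙ ♙ ♙ ♙ ·
♖ ♘ ♗ ♕ ♔ ♗ ♘ ♖


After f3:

♜ · ♝ ♛ ♚ ♝ ♞ ♜
♟ ♟ ♟ ♟ ♟ ♟ ♟ ♟
♞ · · · · · · ·
· · · · · · · ·
· · · · · · · ·
· · · · · ♙ · ♙
♙ ♙ ♙ ♙ ♙ · ♙ ·
♖ ♘ ♗ ♕ ♔ ♗ ♘ ♖


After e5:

♜ · ♝ ♛ ♚ ♝ ♞ ♜
♟ ♟ ♟ ♟ · ♟ ♟ ♟
♞ · · · · · · ·
· · · · ♟ · · ·
· · · · · · · ·
· · · · · ♙ · ♙
♙ ♙ ♙ ♙ ♙ · ♙ ·
♖ ♘ ♗ ♕ ♔ ♗ ♘ ♖


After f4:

♜ · ♝ ♛ ♚ ♝ ♞ ♜
♟ ♟ ♟ ♟ · ♟ ♟ ♟
♞ · · · · · · ·
· · · · ♟ · · ·
· · · · · ♙ · ·
· · · · · · · ♙
♙ ♙ ♙ ♙ ♙ · ♙ ·
♖ ♘ ♗ ♕ ♔ ♗ ♘ ♖


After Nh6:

♜ · ♝ ♛ ♚ ♝ · ♜
♟ ♟ ♟ ♟ · ♟ ♟ ♟
♞ · · · · · · ♞
· · · · ♟ · · ·
· · · · · ♙ · ·
· · · · · · · ♙
♙ ♙ ♙ ♙ ♙ · ♙ ·
♖ ♘ ♗ ♕ ♔ ♗ ♘ ♖


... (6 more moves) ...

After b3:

♜ · ♝ ♛ · ♚ · ♜
♟ ♟ ♟ ♟ ♝ ♟ ♟ ♟
♞ · · · · · · ♞
· · · · · · · ·
· · · · ♟ ♙ · ·
· ♙ · ♙ · · · ♙
♙ · ♙ · ♙ · ♙ ·
♖ ♘ ♗ ♕ ♔ ♗ ♘ ♖


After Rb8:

· ♜ ♝ ♛ · ♚ · ♜
♟ ♟ ♟ ♟ ♝ ♟ ♟ ♟
♞ · · · · · · ♞
· · · · · · · ·
· · · · ♟ ♙ · ·
· ♙ · ♙ · · · ♙
♙ · ♙ · ♙ · ♙ ·
♖ ♘ ♗ ♕ ♔ ♗ ♘ ♖



  a b c d e f g h
  ─────────────────
8│· ♜ ♝ ♛ · ♚ · ♜│8
7│♟ ♟ ♟ ♟ ♝ ♟ ♟ ♟│7
6│♞ · · · · · · ♞│6
5│· · · · · · · ·│5
4│· · · · ♟ ♙ · ·│4
3│· ♙ · ♙ · · · ♙│3
2│♙ · ♙ · ♙ · ♙ ·│2
1│♖ ♘ ♗ ♕ ♔ ♗ ♘ ♖│1
  ─────────────────
  a b c d e f g h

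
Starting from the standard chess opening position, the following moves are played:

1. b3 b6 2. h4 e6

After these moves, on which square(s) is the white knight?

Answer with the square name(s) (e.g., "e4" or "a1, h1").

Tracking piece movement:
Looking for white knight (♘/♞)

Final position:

  a b c d e f g h
  ─────────────────
8│♜ ♞ ♝ ♛ ♚ ♝ ♞ ♜│8
7│♟ · ♟ ♟ · ♟ ♟ ♟│7
6│· ♟ · · ♟ · · ·│6
5│· · · · · · · ·│5
4│· · · · · · · ♙│4
3│· ♙ · · · · · ·│3
2│♙ · ♙ ♙ ♙ ♙ ♙ ·│2
1│♖ ♘ ♗ ♕ ♔ ♗ ♘ ♖│1
  ─────────────────
  a b c d e f g h


b1, g1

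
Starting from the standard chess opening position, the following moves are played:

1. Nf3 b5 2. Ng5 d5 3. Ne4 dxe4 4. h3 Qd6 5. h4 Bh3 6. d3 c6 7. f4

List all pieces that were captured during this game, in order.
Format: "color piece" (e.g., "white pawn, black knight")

Tracking captures:
  dxe4: captured white knight

white knight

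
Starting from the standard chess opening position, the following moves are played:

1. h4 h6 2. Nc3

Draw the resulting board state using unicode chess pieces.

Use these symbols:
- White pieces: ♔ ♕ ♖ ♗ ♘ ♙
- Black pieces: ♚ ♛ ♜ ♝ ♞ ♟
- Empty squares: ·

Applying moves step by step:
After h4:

♜ ♞ ♝ ♛ ♚ ♝ ♞ ♜
♟ ♟ ♟ ♟ ♟ ♟ ♟ ♟
· · · · · · · ·
· · · · · · · ·
· · · · · · · ♙
· · · · · · · ·
♙ ♙ ♙ ♙ ♙ ♙ ♙ ·
♖ ♘ ♗ ♕ ♔ ♗ ♘ ♖


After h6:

♜ ♞ ♝ ♛ ♚ ♝ ♞ ♜
♟ ♟ ♟ ♟ ♟ ♟ ♟ ·
· · · · · · · ♟
· · · · · · · ·
· · · · · · · ♙
· · · · · · · ·
♙ ♙ ♙ ♙ ♙ ♙ ♙ ·
♖ ♘ ♗ ♕ ♔ ♗ ♘ ♖


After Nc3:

♜ ♞ ♝ ♛ ♚ ♝ ♞ ♜
♟ ♟ ♟ ♟ ♟ ♟ ♟ ·
· · · · · · · ♟
· · · · · · · ·
· · · · · · · ♙
· · ♘ · · · · ·
♙ ♙ ♙ ♙ ♙ ♙ ♙ ·
♖ · ♗ ♕ ♔ ♗ ♘ ♖



  a b c d e f g h
  ─────────────────
8│♜ ♞ ♝ ♛ ♚ ♝ ♞ ♜│8
7│♟ ♟ ♟ ♟ ♟ ♟ ♟ ·│7
6│· · · · · · · ♟│6
5│· · · · · · · ·│5
4│· · · · · · · ♙│4
3│· · ♘ · · · · ·│3
2│♙ ♙ ♙ ♙ ♙ ♙ ♙ ·│2
1│♖ · ♗ ♕ ♔ ♗ ♘ ♖│1
  ─────────────────
  a b c d e f g h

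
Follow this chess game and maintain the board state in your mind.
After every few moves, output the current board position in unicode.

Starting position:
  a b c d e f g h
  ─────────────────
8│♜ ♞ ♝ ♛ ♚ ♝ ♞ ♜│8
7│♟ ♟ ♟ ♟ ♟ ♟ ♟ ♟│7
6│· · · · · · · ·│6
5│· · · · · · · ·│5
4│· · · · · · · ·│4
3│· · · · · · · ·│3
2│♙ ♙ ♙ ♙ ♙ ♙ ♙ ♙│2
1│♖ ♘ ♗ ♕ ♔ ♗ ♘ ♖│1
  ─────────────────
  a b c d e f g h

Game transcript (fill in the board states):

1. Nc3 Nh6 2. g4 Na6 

  a b c d e f g h
  ─────────────────
8│♜ · ♝ ♛ ♚ ♝ · ♜│8
7│♟ ♟ ♟ ♟ ♟ ♟ ♟ ♟│7
6│♞ · · · · · · ♞│6
5│· · · · · · · ·│5
4│· · · · · · ♙ ·│4
3│· · ♘ · · · · ·│3
2│♙ ♙ ♙ ♙ ♙ ♙ · ♙│2
1│♖ · ♗ ♕ ♔ ♗ ♘ ♖│1
  ─────────────────
  a b c d e f g h

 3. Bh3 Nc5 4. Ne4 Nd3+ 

  a b c d e f g h
  ─────────────────
8│♜ · ♝ ♛ ♚ ♝ · ♜│8
7│♟ ♟ ♟ ♟ ♟ ♟ ♟ ♟│7
6│· · · · · · · ♞│6
5│· · · · · · · ·│5
4│· · · · ♘ · ♙ ·│4
3│· · · ♞ · · · ♗│3
2│♙ ♙ ♙ ♙ ♙ ♙ · ♙│2
1│♖ · ♗ ♕ ♔ · ♘ ♖│1
  ─────────────────
  a b c d e f g h

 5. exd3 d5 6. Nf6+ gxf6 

  a b c d e f g h
  ─────────────────
8│♜ · ♝ ♛ ♚ ♝ · ♜│8
7│♟ ♟ ♟ · ♟ ♟ · ♟│7
6│· · · · · ♟ · ♞│6
5│· · · ♟ · · · ·│5
4│· · · · · · ♙ ·│4
3│· · · ♙ · · · ♗│3
2│♙ ♙ ♙ ♙ · ♙ · ♙│2
1│♖ · ♗ ♕ ♔ · ♘ ♖│1
  ─────────────────
  a b c d e f g h

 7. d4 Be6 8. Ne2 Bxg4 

  a b c d e f g h
  ─────────────────
8│♜ · · ♛ ♚ ♝ · ♜│8
7│♟ ♟ ♟ · ♟ ♟ · ♟│7
6│· · · · · ♟ · ♞│6
5│· · · ♟ · · · ·│5
4│· · · ♙ · · ♝ ·│4
3│· · · · · · · ♗│3
2│♙ ♙ ♙ ♙ ♘ ♙ · ♙│2
1│♖ · ♗ ♕ ♔ · · ♖│1
  ─────────────────
  a b c d e f g h

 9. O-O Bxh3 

  a b c d e f g h
  ─────────────────
8│♜ · · ♛ ♚ ♝ · ♜│8
7│♟ ♟ ♟ · ♟ ♟ · ♟│7
6│· · · · · ♟ · ♞│6
5│· · · ♟ · · · ·│5
4│· · · ♙ · · · ·│4
3│· · · · · · · ♝│3
2│♙ ♙ ♙ ♙ ♘ ♙ · ♙│2
1│♖ · ♗ ♕ · ♖ ♔ ·│1
  ─────────────────
  a b c d e f g h


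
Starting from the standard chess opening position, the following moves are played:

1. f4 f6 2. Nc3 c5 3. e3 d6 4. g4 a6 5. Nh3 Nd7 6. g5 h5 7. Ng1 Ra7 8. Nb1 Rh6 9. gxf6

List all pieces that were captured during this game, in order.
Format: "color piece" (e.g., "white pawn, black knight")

Tracking captures:
  gxf6: captured black pawn

black pawn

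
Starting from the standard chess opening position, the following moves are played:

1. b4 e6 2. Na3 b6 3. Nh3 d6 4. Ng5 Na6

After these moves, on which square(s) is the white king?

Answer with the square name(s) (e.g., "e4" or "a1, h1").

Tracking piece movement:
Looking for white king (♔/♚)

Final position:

  a b c d e f g h
  ─────────────────
8│♜ · ♝ ♛ ♚ ♝ ♞ ♜│8
7│♟ · ♟ · · ♟ ♟ ♟│7
6│♞ ♟ · ♟ ♟ · · ·│6
5│· · · · · · ♘ ·│5
4│· ♙ · · · · · ·│4
3│♘ · · · · · · ·│3
2│♙ · ♙ ♙ ♙ ♙ ♙ ♙│2
1│♖ · ♗ ♕ ♔ ♗ · ♖│1
  ─────────────────
  a b c d e f g h


e1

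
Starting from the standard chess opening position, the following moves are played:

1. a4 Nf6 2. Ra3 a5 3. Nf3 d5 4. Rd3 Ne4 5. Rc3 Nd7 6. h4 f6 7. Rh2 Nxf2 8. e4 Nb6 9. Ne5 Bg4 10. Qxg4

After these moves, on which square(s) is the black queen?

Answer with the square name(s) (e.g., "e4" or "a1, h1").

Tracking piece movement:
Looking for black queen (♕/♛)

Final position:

  a b c d e f g h
  ─────────────────
8│♜ · · ♛ ♚ ♝ · ♜│8
7│· ♟ ♟ · ♟ · ♟ ♟│7
6│· ♞ · · · ♟ · ·│6
5│♟ · · ♟ ♘ · · ·│5
4│♙ · · · ♙ · ♕ ♙│4
3│· · ♖ · · · · ·│3
2│· ♙ ♙ ♙ · ♞ ♙ ♖│2
1│· ♘ ♗ · ♔ ♗ · ·│1
  ─────────────────
  a b c d e f g h


d8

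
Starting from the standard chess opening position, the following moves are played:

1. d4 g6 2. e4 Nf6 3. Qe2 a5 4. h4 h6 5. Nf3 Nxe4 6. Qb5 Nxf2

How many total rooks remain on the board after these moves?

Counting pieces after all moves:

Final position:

  a b c d e f g h
  ─────────────────
8│♜ ♞ ♝ ♛ ♚ ♝ · ♜│8
7│· ♟ ♟ ♟ ♟ ♟ · ·│7
6│· · · · · · ♟ ♟│6
5│♟ ♕ · · · · · ·│5
4│· · · ♙ · · · ♙│4
3│· · · · · ♘ · ·│3
2│♙ ♙ ♙ · · ♞ ♙ ·│2
1│♖ ♘ ♗ · ♔ ♗ · ♖│1
  ─────────────────
  a b c d e f g h


4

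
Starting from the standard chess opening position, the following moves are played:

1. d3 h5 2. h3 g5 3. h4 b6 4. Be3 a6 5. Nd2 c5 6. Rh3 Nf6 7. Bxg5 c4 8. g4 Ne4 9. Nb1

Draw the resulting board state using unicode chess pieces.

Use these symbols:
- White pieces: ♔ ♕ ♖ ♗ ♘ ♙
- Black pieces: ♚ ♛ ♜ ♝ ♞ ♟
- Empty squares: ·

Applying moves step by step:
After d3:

♜ ♞ ♝ ♛ ♚ ♝ ♞ ♜
♟ ♟ ♟ ♟ ♟ ♟ ♟ ♟
· · · · · · · ·
· · · · · · · ·
· · · · · · · ·
· · · ♙ · · · ·
♙ ♙ ♙ · ♙ ♙ ♙ ♙
♖ ♘ ♗ ♕ ♔ ♗ ♘ ♖


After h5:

♜ ♞ ♝ ♛ ♚ ♝ ♞ ♜
♟ ♟ ♟ ♟ ♟ ♟ ♟ ·
· · · · · · · ·
· · · · · · · ♟
· · · · · · · ·
· · · ♙ · · · ·
♙ ♙ ♙ · ♙ ♙ ♙ ♙
♖ ♘ ♗ ♕ ♔ ♗ ♘ ♖


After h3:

♜ ♞ ♝ ♛ ♚ ♝ ♞ ♜
♟ ♟ ♟ ♟ ♟ ♟ ♟ ·
· · · · · · · ·
· · · · · · · ♟
· · · · · · · ·
· · · ♙ · · · ♙
♙ ♙ ♙ · ♙ ♙ ♙ ·
♖ ♘ ♗ ♕ ♔ ♗ ♘ ♖


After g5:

♜ ♞ ♝ ♛ ♚ ♝ ♞ ♜
♟ ♟ ♟ ♟ ♟ ♟ · ·
· · · · · · · ·
· · · · · · ♟ ♟
· · · · · · · ·
· · · ♙ · · · ♙
♙ ♙ ♙ · ♙ ♙ ♙ ·
♖ ♘ ♗ ♕ ♔ ♗ ♘ ♖


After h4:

♜ ♞ ♝ ♛ ♚ ♝ ♞ ♜
♟ ♟ ♟ ♟ ♟ ♟ · ·
· · · · · · · ·
· · · · · · ♟ ♟
· · · · · · · ♙
· · · ♙ · · · ·
♙ ♙ ♙ · ♙ ♙ ♙ ·
♖ ♘ ♗ ♕ ♔ ♗ ♘ ♖


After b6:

♜ ♞ ♝ ♛ ♚ ♝ ♞ ♜
♟ · ♟ ♟ ♟ ♟ · ·
· ♟ · · · · · ·
· · · · · · ♟ ♟
· · · · · · · ♙
· · · ♙ · · · ·
♙ ♙ ♙ · ♙ ♙ ♙ ·
♖ ♘ ♗ ♕ ♔ ♗ ♘ ♖


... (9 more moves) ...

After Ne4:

♜ ♞ ♝ ♛ ♚ ♝ · ♜
· · · ♟ ♟ ♟ · ·
♟ ♟ · · · · · ·
· · · · · · ♗ ♟
· · ♟ · ♞ · ♙ ♙
· · · ♙ · · · ♖
♙ ♙ ♙ ♘ ♙ ♙ · ·
♖ · · ♕ ♔ ♗ ♘ ·


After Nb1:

♜ ♞ ♝ ♛ ♚ ♝ · ♜
· · · ♟ ♟ ♟ · ·
♟ ♟ · · · · · ·
· · · · · · ♗ ♟
· · ♟ · ♞ · ♙ ♙
· · · ♙ · · · ♖
♙ ♙ ♙ · ♙ ♙ · ·
♖ ♘ · ♕ ♔ ♗ ♘ ·



  a b c d e f g h
  ─────────────────
8│♜ ♞ ♝ ♛ ♚ ♝ · ♜│8
7│· · · ♟ ♟ ♟ · ·│7
6│♟ ♟ · · · · · ·│6
5│· · · · · · ♗ ♟│5
4│· · ♟ · ♞ · ♙ ♙│4
3│· · · ♙ · · · ♖│3
2│♙ ♙ ♙ · ♙ ♙ · ·│2
1│♖ ♘ · ♕ ♔ ♗ ♘ ·│1
  ─────────────────
  a b c d e f g h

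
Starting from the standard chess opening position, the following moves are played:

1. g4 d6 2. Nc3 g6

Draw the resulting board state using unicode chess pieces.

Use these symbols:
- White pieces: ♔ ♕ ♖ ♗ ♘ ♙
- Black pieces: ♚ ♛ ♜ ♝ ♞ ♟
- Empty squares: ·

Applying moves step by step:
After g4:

♜ ♞ ♝ ♛ ♚ ♝ ♞ ♜
♟ ♟ ♟ ♟ ♟ ♟ ♟ ♟
· · · · · · · ·
· · · · · · · ·
· · · · · · ♙ ·
· · · · · · · ·
♙ ♙ ♙ ♙ ♙ ♙ · ♙
♖ ♘ ♗ ♕ ♔ ♗ ♘ ♖


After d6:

♜ ♞ ♝ ♛ ♚ ♝ ♞ ♜
♟ ♟ ♟ · ♟ ♟ ♟ ♟
· · · ♟ · · · ·
· · · · · · · ·
· · · · · · ♙ ·
· · · · · · · ·
♙ ♙ ♙ ♙ ♙ ♙ · ♙
♖ ♘ ♗ ♕ ♔ ♗ ♘ ♖


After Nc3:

♜ ♞ ♝ ♛ ♚ ♝ ♞ ♜
♟ ♟ ♟ · ♟ ♟ ♟ ♟
· · · ♟ · · · ·
· · · · · · · ·
· · · · · · ♙ ·
· · ♘ · · · · ·
♙ ♙ ♙ ♙ ♙ ♙ · ♙
♖ · ♗ ♕ ♔ ♗ ♘ ♖


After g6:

♜ ♞ ♝ ♛ ♚ ♝ ♞ ♜
♟ ♟ ♟ · ♟ ♟ · ♟
· · · ♟ · · ♟ ·
· · · · · · · ·
· · · · · · ♙ ·
· · ♘ · · · · ·
♙ ♙ ♙ ♙ ♙ ♙ · ♙
♖ · ♗ ♕ ♔ ♗ ♘ ♖



  a b c d e f g h
  ─────────────────
8│♜ ♞ ♝ ♛ ♚ ♝ ♞ ♜│8
7│♟ ♟ ♟ · ♟ ♟ · ♟│7
6│· · · ♟ · · ♟ ·│6
5│· · · · · · · ·│5
4│· · · · · · ♙ ·│4
3│· · ♘ · · · · ·│3
2│♙ ♙ ♙ ♙ ♙ ♙ · ♙│2
1│♖ · ♗ ♕ ♔ ♗ ♘ ♖│1
  ─────────────────
  a b c d e f g h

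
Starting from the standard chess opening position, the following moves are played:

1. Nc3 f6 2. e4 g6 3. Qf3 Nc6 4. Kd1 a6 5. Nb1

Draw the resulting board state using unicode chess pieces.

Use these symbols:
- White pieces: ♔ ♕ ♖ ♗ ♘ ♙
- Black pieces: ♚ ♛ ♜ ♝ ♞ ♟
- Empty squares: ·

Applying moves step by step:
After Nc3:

♜ ♞ ♝ ♛ ♚ ♝ ♞ ♜
♟ ♟ ♟ ♟ ♟ ♟ ♟ ♟
· · · · · · · ·
· · · · · · · ·
· · · · · · · ·
· · ♘ · · · · ·
♙ ♙ ♙ ♙ ♙ ♙ ♙ ♙
♖ · ♗ ♕ ♔ ♗ ♘ ♖


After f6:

♜ ♞ ♝ ♛ ♚ ♝ ♞ ♜
♟ ♟ ♟ ♟ ♟ · ♟ ♟
· · · · · ♟ · ·
· · · · · · · ·
· · · · · · · ·
· · ♘ · · · · ·
♙ ♙ ♙ ♙ ♙ ♙ ♙ ♙
♖ · ♗ ♕ ♔ ♗ ♘ ♖


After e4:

♜ ♞ ♝ ♛ ♚ ♝ ♞ ♜
♟ ♟ ♟ ♟ ♟ · ♟ ♟
· · · · · ♟ · ·
· · · · · · · ·
· · · · ♙ · · ·
· · ♘ · · · · ·
♙ ♙ ♙ ♙ · ♙ ♙ ♙
♖ · ♗ ♕ ♔ ♗ ♘ ♖


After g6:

♜ ♞ ♝ ♛ ♚ ♝ ♞ ♜
♟ ♟ ♟ ♟ ♟ · · ♟
· · · · · ♟ ♟ ·
· · · · · · · ·
· · · · ♙ · · ·
· · ♘ · · · · ·
♙ ♙ ♙ ♙ · ♙ ♙ ♙
♖ · ♗ ♕ ♔ ♗ ♘ ♖


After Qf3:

♜ ♞ ♝ ♛ ♚ ♝ ♞ ♜
♟ ♟ ♟ ♟ ♟ · · ♟
· · · · · ♟ ♟ ·
· · · · · · · ·
· · · · ♙ · · ·
· · ♘ · · ♕ · ·
♙ ♙ ♙ ♙ · ♙ ♙ ♙
♖ · ♗ · ♔ ♗ ♘ ♖


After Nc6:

♜ · ♝ ♛ ♚ ♝ ♞ ♜
♟ ♟ ♟ ♟ ♟ · · ♟
· · ♞ · · ♟ ♟ ·
· · · · · · · ·
· · · · ♙ · · ·
· · ♘ · · ♕ · ·
♙ ♙ ♙ ♙ · ♙ ♙ ♙
♖ · ♗ · ♔ ♗ ♘ ♖


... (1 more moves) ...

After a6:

♜ · ♝ ♛ ♚ ♝ ♞ ♜
· ♟ ♟ ♟ ♟ · · ♟
♟ · ♞ · · ♟ ♟ ·
· · · · · · · ·
· · · · ♙ · · ·
· · ♘ · · ♕ · ·
♙ ♙ ♙ ♙ · ♙ ♙ ♙
♖ · ♗ ♔ · ♗ ♘ ♖


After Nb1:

♜ · ♝ ♛ ♚ ♝ ♞ ♜
· ♟ ♟ ♟ ♟ · · ♟
♟ · ♞ · · ♟ ♟ ·
· · · · · · · ·
· · · · ♙ · · ·
· · · · · ♕ · ·
♙ ♙ ♙ ♙ · ♙ ♙ ♙
♖ ♘ ♗ ♔ · ♗ ♘ ♖



  a b c d e f g h
  ─────────────────
8│♜ · ♝ ♛ ♚ ♝ ♞ ♜│8
7│· ♟ ♟ ♟ ♟ · · ♟│7
6│♟ · ♞ · · ♟ ♟ ·│6
5│· · · · · · · ·│5
4│· · · · ♙ · · ·│4
3│· · · · · ♕ · ·│3
2│♙ ♙ ♙ ♙ · ♙ ♙ ♙│2
1│♖ ♘ ♗ ♔ · ♗ ♘ ♖│1
  ─────────────────
  a b c d e f g h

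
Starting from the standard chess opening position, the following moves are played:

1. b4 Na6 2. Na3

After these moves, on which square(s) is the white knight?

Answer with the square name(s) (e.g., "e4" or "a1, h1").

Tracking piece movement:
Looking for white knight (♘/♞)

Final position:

  a b c d e f g h
  ─────────────────
8│♜ · ♝ ♛ ♚ ♝ ♞ ♜│8
7│♟ ♟ ♟ ♟ ♟ ♟ ♟ ♟│7
6│♞ · · · · · · ·│6
5│· · · · · · · ·│5
4│· ♙ · · · · · ·│4
3│♘ · · · · · · ·│3
2│♙ · ♙ ♙ ♙ ♙ ♙ ♙│2
1│♖ · ♗ ♕ ♔ ♗ ♘ ♖│1
  ─────────────────
  a b c d e f g h


a3, g1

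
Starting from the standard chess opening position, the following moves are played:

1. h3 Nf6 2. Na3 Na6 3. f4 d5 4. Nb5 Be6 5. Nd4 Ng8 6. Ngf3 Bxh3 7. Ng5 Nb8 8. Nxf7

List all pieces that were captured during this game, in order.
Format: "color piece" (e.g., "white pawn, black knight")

Tracking captures:
  Bxh3: captured white pawn
  Nxf7: captured black pawn

white pawn, black pawn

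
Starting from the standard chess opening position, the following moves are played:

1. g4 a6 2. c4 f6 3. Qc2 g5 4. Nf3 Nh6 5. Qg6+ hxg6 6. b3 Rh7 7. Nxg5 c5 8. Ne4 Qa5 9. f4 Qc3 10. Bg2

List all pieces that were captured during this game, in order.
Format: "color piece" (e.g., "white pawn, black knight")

Tracking captures:
  hxg6: captured white queen
  Nxg5: captured black pawn

white queen, black pawn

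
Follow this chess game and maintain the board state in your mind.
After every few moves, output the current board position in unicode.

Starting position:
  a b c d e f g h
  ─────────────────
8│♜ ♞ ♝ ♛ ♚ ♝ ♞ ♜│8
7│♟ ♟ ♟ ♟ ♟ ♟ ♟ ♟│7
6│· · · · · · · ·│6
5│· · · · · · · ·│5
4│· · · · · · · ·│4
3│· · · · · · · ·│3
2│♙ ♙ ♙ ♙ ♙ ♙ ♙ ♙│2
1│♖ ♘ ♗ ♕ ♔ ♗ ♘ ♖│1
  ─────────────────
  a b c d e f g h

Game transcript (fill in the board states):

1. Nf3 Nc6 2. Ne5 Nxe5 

  a b c d e f g h
  ─────────────────
8│♜ · ♝ ♛ ♚ ♝ ♞ ♜│8
7│♟ ♟ ♟ ♟ ♟ ♟ ♟ ♟│7
6│· · · · · · · ·│6
5│· · · · ♞ · · ·│5
4│· · · · · · · ·│4
3│· · · · · · · ·│3
2│♙ ♙ ♙ ♙ ♙ ♙ ♙ ♙│2
1│♖ ♘ ♗ ♕ ♔ ♗ · ♖│1
  ─────────────────
  a b c d e f g h

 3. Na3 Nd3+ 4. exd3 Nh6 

  a b c d e f g h
  ─────────────────
8│♜ · ♝ ♛ ♚ ♝ · ♜│8
7│♟ ♟ ♟ ♟ ♟ ♟ ♟ ♟│7
6│· · · · · · · ♞│6
5│· · · · · · · ·│5
4│· · · · · · · ·│4
3│♘ · · ♙ · · · ·│3
2│♙ ♙ ♙ ♙ · ♙ ♙ ♙│2
1│♖ · ♗ ♕ ♔ ♗ · ♖│1
  ─────────────────
  a b c d e f g h

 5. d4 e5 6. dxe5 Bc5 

  a b c d e f g h
  ─────────────────
8│♜ · ♝ ♛ ♚ · · ♜│8
7│♟ ♟ ♟ ♟ · ♟ ♟ ♟│7
6│· · · · · · · ♞│6
5│· · ♝ · ♙ · · ·│5
4│· · · · · · · ·│4
3│♘ · · · · · · ·│3
2│♙ ♙ ♙ ♙ · ♙ ♙ ♙│2
1│♖ · ♗ ♕ ♔ ♗ · ♖│1
  ─────────────────
  a b c d e f g h

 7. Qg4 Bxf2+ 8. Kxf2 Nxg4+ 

  a b c d e f g h
  ─────────────────
8│♜ · ♝ ♛ ♚ · · ♜│8
7│♟ ♟ ♟ ♟ · ♟ ♟ ♟│7
6│· · · · · · · ·│6
5│· · · · ♙ · · ·│5
4│· · · · · · ♞ ·│4
3│♘ · · · · · · ·│3
2│♙ ♙ ♙ ♙ · ♔ ♙ ♙│2
1│♖ · ♗ · · ♗ · ♖│1
  ─────────────────
  a b c d e f g h

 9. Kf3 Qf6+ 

  a b c d e f g h
  ─────────────────
8│♜ · ♝ · ♚ · · ♜│8
7│♟ ♟ ♟ ♟ · ♟ ♟ ♟│7
6│· · · · · ♛ · ·│6
5│· · · · ♙ · · ·│5
4│· · · · · · ♞ ·│4
3│♘ · · · · ♔ · ·│3
2│♙ ♙ ♙ ♙ · · ♙ ♙│2
1│♖ · ♗ · · ♗ · ♖│1
  ─────────────────
  a b c d e f g h


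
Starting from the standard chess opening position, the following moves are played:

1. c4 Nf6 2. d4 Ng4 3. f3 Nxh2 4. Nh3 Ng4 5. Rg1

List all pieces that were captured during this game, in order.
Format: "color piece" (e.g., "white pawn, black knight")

Tracking captures:
  Nxh2: captured white pawn

white pawn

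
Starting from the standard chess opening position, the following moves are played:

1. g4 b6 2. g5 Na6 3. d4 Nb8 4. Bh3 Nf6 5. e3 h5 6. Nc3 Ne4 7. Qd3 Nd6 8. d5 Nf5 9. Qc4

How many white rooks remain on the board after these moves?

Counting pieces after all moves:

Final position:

  a b c d e f g h
  ─────────────────
8│♜ ♞ ♝ ♛ ♚ ♝ · ♜│8
7│♟ · ♟ ♟ ♟ ♟ ♟ ·│7
6│· ♟ · · · · · ·│6
5│· · · ♙ · ♞ ♙ ♟│5
4│· · ♕ · · · · ·│4
3│· · ♘ · ♙ · · ♗│3
2│♙ ♙ ♙ · · ♙ · ♙│2
1│♖ · ♗ · ♔ · ♘ ♖│1
  ─────────────────
  a b c d e f g h


2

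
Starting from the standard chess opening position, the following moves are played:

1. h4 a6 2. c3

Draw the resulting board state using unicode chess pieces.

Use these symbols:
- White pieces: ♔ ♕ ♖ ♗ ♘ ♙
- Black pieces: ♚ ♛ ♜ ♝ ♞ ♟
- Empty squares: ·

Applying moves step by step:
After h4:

♜ ♞ ♝ ♛ ♚ ♝ ♞ ♜
♟ ♟ ♟ ♟ ♟ ♟ ♟ ♟
· · · · · · · ·
· · · · · · · ·
· · · · · · · ♙
· · · · · · · ·
♙ ♙ ♙ ♙ ♙ ♙ ♙ ·
♖ ♘ ♗ ♕ ♔ ♗ ♘ ♖


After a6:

♜ ♞ ♝ ♛ ♚ ♝ ♞ ♜
· ♟ ♟ ♟ ♟ ♟ ♟ ♟
♟ · · · · · · ·
· · · · · · · ·
· · · · · · · ♙
· · · · · · · ·
♙ ♙ ♙ ♙ ♙ ♙ ♙ ·
♖ ♘ ♗ ♕ ♔ ♗ ♘ ♖


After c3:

♜ ♞ ♝ ♛ ♚ ♝ ♞ ♜
· ♟ ♟ ♟ ♟ ♟ ♟ ♟
♟ · · · · · · ·
· · · · · · · ·
· · · · · · · ♙
· · ♙ · · · · ·
♙ ♙ · ♙ ♙ ♙ ♙ ·
♖ ♘ ♗ ♕ ♔ ♗ ♘ ♖



  a b c d e f g h
  ─────────────────
8│♜ ♞ ♝ ♛ ♚ ♝ ♞ ♜│8
7│· ♟ ♟ ♟ ♟ ♟ ♟ ♟│7
6│♟ · · · · · · ·│6
5│· · · · · · · ·│5
4│· · · · · · · ♙│4
3│· · ♙ · · · · ·│3
2│♙ ♙ · ♙ ♙ ♙ ♙ ·│2
1│♖ ♘ ♗ ♕ ♔ ♗ ♘ ♖│1
  ─────────────────
  a b c d e f g h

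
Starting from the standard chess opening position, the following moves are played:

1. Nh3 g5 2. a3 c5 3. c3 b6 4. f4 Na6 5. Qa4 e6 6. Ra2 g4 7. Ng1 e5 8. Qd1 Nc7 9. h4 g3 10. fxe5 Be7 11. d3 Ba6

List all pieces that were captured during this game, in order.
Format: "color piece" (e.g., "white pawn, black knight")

Tracking captures:
  fxe5: captured black pawn

black pawn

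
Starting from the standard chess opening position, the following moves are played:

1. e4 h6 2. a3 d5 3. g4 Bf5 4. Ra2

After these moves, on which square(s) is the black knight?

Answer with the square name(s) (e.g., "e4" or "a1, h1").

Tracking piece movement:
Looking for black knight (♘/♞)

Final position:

  a b c d e f g h
  ─────────────────
8│♜ ♞ · ♛ ♚ ♝ ♞ ♜│8
7│♟ ♟ ♟ · ♟ ♟ ♟ ·│7
6│· · · · · · · ♟│6
5│· · · ♟ · ♝ · ·│5
4│· · · · ♙ · ♙ ·│4
3│♙ · · · · · · ·│3
2│♖ ♙ ♙ ♙ · ♙ · ♙│2
1│· ♘ ♗ ♕ ♔ ♗ ♘ ♖│1
  ─────────────────
  a b c d e f g h


b8, g8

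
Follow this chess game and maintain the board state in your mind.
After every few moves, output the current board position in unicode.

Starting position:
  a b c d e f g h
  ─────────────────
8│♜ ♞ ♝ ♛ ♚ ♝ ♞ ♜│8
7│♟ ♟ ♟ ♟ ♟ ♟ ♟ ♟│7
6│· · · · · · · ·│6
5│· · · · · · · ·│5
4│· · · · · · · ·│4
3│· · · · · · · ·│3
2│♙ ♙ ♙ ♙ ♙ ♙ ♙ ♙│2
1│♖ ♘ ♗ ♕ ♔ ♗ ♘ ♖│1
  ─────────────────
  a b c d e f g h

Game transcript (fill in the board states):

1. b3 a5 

  a b c d e f g h
  ─────────────────
8│♜ ♞ ♝ ♛ ♚ ♝ ♞ ♜│8
7│· ♟ ♟ ♟ ♟ ♟ ♟ ♟│7
6│· · · · · · · ·│6
5│♟ · · · · · · ·│5
4│· · · · · · · ·│4
3│· ♙ · · · · · ·│3
2│♙ · ♙ ♙ ♙ ♙ ♙ ♙│2
1│♖ ♘ ♗ ♕ ♔ ♗ ♘ ♖│1
  ─────────────────
  a b c d e f g h

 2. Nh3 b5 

  a b c d e f g h
  ─────────────────
8│♜ ♞ ♝ ♛ ♚ ♝ ♞ ♜│8
7│· · ♟ ♟ ♟ ♟ ♟ ♟│7
6│· · · · · · · ·│6
5│♟ ♟ · · · · · ·│5
4│· · · · · · · ·│4
3│· ♙ · · · · · ♘│3
2│♙ · ♙ ♙ ♙ ♙ ♙ ♙│2
1│♖ ♘ ♗ ♕ ♔ ♗ · ♖│1
  ─────────────────
  a b c d e f g h

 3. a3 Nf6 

  a b c d e f g h
  ─────────────────
8│♜ ♞ ♝ ♛ ♚ ♝ · ♜│8
7│· · ♟ ♟ ♟ ♟ ♟ ♟│7
6│· · · · · ♞ · ·│6
5│♟ ♟ · · · · · ·│5
4│· · · · · · · ·│4
3│♙ ♙ · · · · · ♘│3
2│· · ♙ ♙ ♙ ♙ ♙ ♙│2
1│♖ ♘ ♗ ♕ ♔ ♗ · ♖│1
  ─────────────────
  a b c d e f g h



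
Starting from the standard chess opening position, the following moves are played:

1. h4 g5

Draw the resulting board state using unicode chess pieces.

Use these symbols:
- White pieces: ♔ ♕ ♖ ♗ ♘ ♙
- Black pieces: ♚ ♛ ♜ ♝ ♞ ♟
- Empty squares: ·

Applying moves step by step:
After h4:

♜ ♞ ♝ ♛ ♚ ♝ ♞ ♜
♟ ♟ ♟ ♟ ♟ ♟ ♟ ♟
· · · · · · · ·
· · · · · · · ·
· · · · · · · ♙
· · · · · · · ·
♙ ♙ ♙ ♙ ♙ ♙ ♙ ·
♖ ♘ ♗ ♕ ♔ ♗ ♘ ♖


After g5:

♜ ♞ ♝ ♛ ♚ ♝ ♞ ♜
♟ ♟ ♟ ♟ ♟ ♟ · ♟
· · · · · · · ·
· · · · · · ♟ ·
· · · · · · · ♙
· · · · · · · ·
♙ ♙ ♙ ♙ ♙ ♙ ♙ ·
♖ ♘ ♗ ♕ ♔ ♗ ♘ ♖



  a b c d e f g h
  ─────────────────
8│♜ ♞ ♝ ♛ ♚ ♝ ♞ ♜│8
7│♟ ♟ ♟ ♟ ♟ ♟ · ♟│7
6│· · · · · · · ·│6
5│· · · · · · ♟ ·│5
4│· · · · · · · ♙│4
3│· · · · · · · ·│3
2│♙ ♙ ♙ ♙ ♙ ♙ ♙ ·│2
1│♖ ♘ ♗ ♕ ♔ ♗ ♘ ♖│1
  ─────────────────
  a b c d e f g h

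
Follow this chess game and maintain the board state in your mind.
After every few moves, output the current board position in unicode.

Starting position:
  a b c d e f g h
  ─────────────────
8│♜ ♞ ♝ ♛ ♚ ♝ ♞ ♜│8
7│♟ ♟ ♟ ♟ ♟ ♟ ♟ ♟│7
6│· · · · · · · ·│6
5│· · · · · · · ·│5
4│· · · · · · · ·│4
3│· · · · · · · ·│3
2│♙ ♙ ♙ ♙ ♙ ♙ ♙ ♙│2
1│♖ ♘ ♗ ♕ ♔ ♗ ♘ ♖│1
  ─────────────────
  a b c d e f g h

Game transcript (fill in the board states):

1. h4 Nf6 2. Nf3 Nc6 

  a b c d e f g h
  ─────────────────
8│♜ · ♝ ♛ ♚ ♝ · ♜│8
7│♟ ♟ ♟ ♟ ♟ ♟ ♟ ♟│7
6│· · ♞ · · ♞ · ·│6
5│· · · · · · · ·│5
4│· · · · · · · ♙│4
3│· · · · · ♘ · ·│3
2│♙ ♙ ♙ ♙ ♙ ♙ ♙ ·│2
1│♖ ♘ ♗ ♕ ♔ ♗ · ♖│1
  ─────────────────
  a b c d e f g h

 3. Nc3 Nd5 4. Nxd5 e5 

  a b c d e f g h
  ─────────────────
8│♜ · ♝ ♛ ♚ ♝ · ♜│8
7│♟ ♟ ♟ ♟ · ♟ ♟ ♟│7
6│· · ♞ · · · · ·│6
5│· · · ♘ ♟ · · ·│5
4│· · · · · · · ♙│4
3│· · · · · ♘ · ·│3
2│♙ ♙ ♙ ♙ ♙ ♙ ♙ ·│2
1│♖ · ♗ ♕ ♔ ♗ · ♖│1
  ─────────────────
  a b c d e f g h

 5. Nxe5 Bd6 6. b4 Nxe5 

  a b c d e f g h
  ─────────────────
8│♜ · ♝ ♛ ♚ · · ♜│8
7│♟ ♟ ♟ ♟ · ♟ ♟ ♟│7
6│· · · ♝ · · · ·│6
5│· · · ♘ ♞ · · ·│5
4│· ♙ · · · · · ♙│4
3│· · · · · · · ·│3
2│♙ · ♙ ♙ ♙ ♙ ♙ ·│2
1│♖ · ♗ ♕ ♔ ♗ · ♖│1
  ─────────────────
  a b c d e f g h

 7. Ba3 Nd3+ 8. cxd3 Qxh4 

  a b c d e f g h
  ─────────────────
8│♜ · ♝ · ♚ · · ♜│8
7│♟ ♟ ♟ ♟ · ♟ ♟ ♟│7
6│· · · ♝ · · · ·│6
5│· · · ♘ · · · ·│5
4│· ♙ · · · · · ♛│4
3│♗ · · ♙ · · · ·│3
2│♙ · · ♙ ♙ ♙ ♙ ·│2
1│♖ · · ♕ ♔ ♗ · ♖│1
  ─────────────────
  a b c d e f g h

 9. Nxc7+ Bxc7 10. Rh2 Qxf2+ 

  a b c d e f g h
  ─────────────────
8│♜ · ♝ · ♚ · · ♜│8
7│♟ ♟ ♝ ♟ · ♟ ♟ ♟│7
6│· · · · · · · ·│6
5│· · · · · · · ·│5
4│· ♙ · · · · · ·│4
3│♗ · · ♙ · · · ·│3
2│♙ · · ♙ ♙ ♛ ♙ ♖│2
1│♖ · · ♕ ♔ ♗ · ·│1
  ─────────────────
  a b c d e f g h



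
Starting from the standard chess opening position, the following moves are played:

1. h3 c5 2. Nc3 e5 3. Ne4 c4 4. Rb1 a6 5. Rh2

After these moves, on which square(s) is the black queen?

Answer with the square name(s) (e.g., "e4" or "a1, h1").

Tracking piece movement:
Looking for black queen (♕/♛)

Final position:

  a b c d e f g h
  ─────────────────
8│♜ ♞ ♝ ♛ ♚ ♝ ♞ ♜│8
7│· ♟ · ♟ · ♟ ♟ ♟│7
6│♟ · · · · · · ·│6
5│· · · · ♟ · · ·│5
4│· · ♟ · ♘ · · ·│4
3│· · · · · · · ♙│3
2│♙ ♙ ♙ ♙ ♙ ♙ ♙ ♖│2
1│· ♖ ♗ ♕ ♔ ♗ ♘ ·│1
  ─────────────────
  a b c d e f g h


d8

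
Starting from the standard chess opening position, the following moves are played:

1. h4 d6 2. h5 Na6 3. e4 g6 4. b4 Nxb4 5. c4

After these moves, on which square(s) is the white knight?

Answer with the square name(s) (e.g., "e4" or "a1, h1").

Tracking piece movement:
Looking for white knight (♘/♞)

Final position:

  a b c d e f g h
  ─────────────────
8│♜ · ♝ ♛ ♚ ♝ ♞ ♜│8
7│♟ ♟ ♟ · ♟ ♟ · ♟│7
6│· · · ♟ · · ♟ ·│6
5│· · · · · · · ♙│5
4│· ♞ ♙ · ♙ · · ·│4
3│· · · · · · · ·│3
2│♙ · · ♙ · ♙ ♙ ·│2
1│♖ ♘ ♗ ♕ ♔ ♗ ♘ ♖│1
  ─────────────────
  a b c d e f g h


b1, g1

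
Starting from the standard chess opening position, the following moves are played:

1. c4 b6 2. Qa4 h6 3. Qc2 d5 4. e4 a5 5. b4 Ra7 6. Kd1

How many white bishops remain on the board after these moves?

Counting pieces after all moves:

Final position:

  a b c d e f g h
  ─────────────────
8│· ♞ ♝ ♛ ♚ ♝ ♞ ♜│8
7│♜ · ♟ · ♟ ♟ ♟ ·│7
6│· ♟ · · · · · ♟│6
5│♟ · · ♟ · · · ·│5
4│· ♙ ♙ · ♙ · · ·│4
3│· · · · · · · ·│3
2│♙ · ♕ ♙ · ♙ ♙ ♙│2
1│♖ ♘ ♗ ♔ · ♗ ♘ ♖│1
  ─────────────────
  a b c d e f g h


2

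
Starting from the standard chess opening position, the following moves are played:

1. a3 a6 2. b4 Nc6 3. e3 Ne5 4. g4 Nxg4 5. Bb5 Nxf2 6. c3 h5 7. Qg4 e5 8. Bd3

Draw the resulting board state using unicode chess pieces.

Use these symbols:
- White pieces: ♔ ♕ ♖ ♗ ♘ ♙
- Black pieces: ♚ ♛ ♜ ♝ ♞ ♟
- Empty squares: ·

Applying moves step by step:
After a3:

♜ ♞ ♝ ♛ ♚ ♝ ♞ ♜
♟ ♟ ♟ ♟ ♟ ♟ ♟ ♟
· · · · · · · ·
· · · · · · · ·
· · · · · · · ·
♙ · · · · · · ·
· ♙ ♙ ♙ ♙ ♙ ♙ ♙
♖ ♘ ♗ ♕ ♔ ♗ ♘ ♖


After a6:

♜ ♞ ♝ ♛ ♚ ♝ ♞ ♜
· ♟ ♟ ♟ ♟ ♟ ♟ ♟
♟ · · · · · · ·
· · · · · · · ·
· · · · · · · ·
♙ · · · · · · ·
· ♙ ♙ ♙ ♙ ♙ ♙ ♙
♖ ♘ ♗ ♕ ♔ ♗ ♘ ♖


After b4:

♜ ♞ ♝ ♛ ♚ ♝ ♞ ♜
· ♟ ♟ ♟ ♟ ♟ ♟ ♟
♟ · · · · · · ·
· · · · · · · ·
· ♙ · · · · · ·
♙ · · · · · · ·
· · ♙ ♙ ♙ ♙ ♙ ♙
♖ ♘ ♗ ♕ ♔ ♗ ♘ ♖


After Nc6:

♜ · ♝ ♛ ♚ ♝ ♞ ♜
· ♟ ♟ ♟ ♟ ♟ ♟ ♟
♟ · ♞ · · · · ·
· · · · · · · ·
· ♙ · · · · · ·
♙ · · · · · · ·
· · ♙ ♙ ♙ ♙ ♙ ♙
♖ ♘ ♗ ♕ ♔ ♗ ♘ ♖


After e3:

♜ · ♝ ♛ ♚ ♝ ♞ ♜
· ♟ ♟ ♟ ♟ ♟ ♟ ♟
♟ · ♞ · · · · ·
· · · · · · · ·
· ♙ · · · · · ·
♙ · · · ♙ · · ·
· · ♙ ♙ · ♙ ♙ ♙
♖ ♘ ♗ ♕ ♔ ♗ ♘ ♖


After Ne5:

♜ · ♝ ♛ ♚ ♝ ♞ ♜
· ♟ ♟ ♟ ♟ ♟ ♟ ♟
♟ · · · · · · ·
· · · · ♞ · · ·
· ♙ · · · · · ·
♙ · · · ♙ · · ·
· · ♙ ♙ · ♙ ♙ ♙
♖ ♘ ♗ ♕ ♔ ♗ ♘ ♖


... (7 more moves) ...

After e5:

♜ · ♝ ♛ ♚ ♝ ♞ ♜
· ♟ ♟ ♟ · ♟ ♟ ·
♟ · · · · · · ·
· ♗ · · ♟ · · ♟
· ♙ · · · · ♕ ·
♙ · ♙ · ♙ · · ·
· · · ♙ · ♞ · ♙
♖ ♘ ♗ · ♔ · ♘ ♖


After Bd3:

♜ · ♝ ♛ ♚ ♝ ♞ ♜
· ♟ ♟ ♟ · ♟ ♟ ·
♟ · · · · · · ·
· · · · ♟ · · ♟
· ♙ · · · · ♕ ·
♙ · ♙ ♗ ♙ · · ·
· · · ♙ · ♞ · ♙
♖ ♘ ♗ · ♔ · ♘ ♖



  a b c d e f g h
  ─────────────────
8│♜ · ♝ ♛ ♚ ♝ ♞ ♜│8
7│· ♟ ♟ ♟ · ♟ ♟ ·│7
6│♟ · · · · · · ·│6
5│· · · · ♟ · · ♟│5
4│· ♙ · · · · ♕ ·│4
3│♙ · ♙ ♗ ♙ · · ·│3
2│· · · ♙ · ♞ · ♙│2
1│♖ ♘ ♗ · ♔ · ♘ ♖│1
  ─────────────────
  a b c d e f g h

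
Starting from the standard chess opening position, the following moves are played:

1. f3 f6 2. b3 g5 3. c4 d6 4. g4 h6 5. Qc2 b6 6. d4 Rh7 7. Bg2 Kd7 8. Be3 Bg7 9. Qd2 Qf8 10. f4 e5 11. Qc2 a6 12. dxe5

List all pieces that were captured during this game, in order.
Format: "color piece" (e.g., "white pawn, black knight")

Tracking captures:
  dxe5: captured black pawn

black pawn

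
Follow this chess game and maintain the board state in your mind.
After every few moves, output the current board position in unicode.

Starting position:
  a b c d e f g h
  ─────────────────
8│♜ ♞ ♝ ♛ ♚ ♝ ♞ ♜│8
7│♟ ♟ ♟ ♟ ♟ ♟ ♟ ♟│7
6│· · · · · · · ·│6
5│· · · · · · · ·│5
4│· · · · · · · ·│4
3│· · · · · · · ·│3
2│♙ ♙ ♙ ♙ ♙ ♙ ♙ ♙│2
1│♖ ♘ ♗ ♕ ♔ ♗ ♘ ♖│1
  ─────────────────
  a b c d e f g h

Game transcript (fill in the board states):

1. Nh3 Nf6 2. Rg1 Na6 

  a b c d e f g h
  ─────────────────
8│♜ · ♝ ♛ ♚ ♝ · ♜│8
7│♟ ♟ ♟ ♟ ♟ ♟ ♟ ♟│7
6│♞ · · · · ♞ · ·│6
5│· · · · · · · ·│5
4│· · · · · · · ·│4
3│· · · · · · · ♘│3
2│♙ ♙ ♙ ♙ ♙ ♙ ♙ ♙│2
1│♖ ♘ ♗ ♕ ♔ ♗ ♖ ·│1
  ─────────────────
  a b c d e f g h

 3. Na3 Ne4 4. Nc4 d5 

  a b c d e f g h
  ─────────────────
8│♜ · ♝ ♛ ♚ ♝ · ♜│8
7│♟ ♟ ♟ · ♟ ♟ ♟ ♟│7
6│♞ · · · · · · ·│6
5│· · · ♟ · · · ·│5
4│· · ♘ · ♞ · · ·│4
3│· · · · · · · ♘│3
2│♙ ♙ ♙ ♙ ♙ ♙ ♙ ♙│2
1│♖ · ♗ ♕ ♔ ♗ ♖ ·│1
  ─────────────────
  a b c d e f g h

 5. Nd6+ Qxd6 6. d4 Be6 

  a b c d e f g h
  ─────────────────
8│♜ · · · ♚ ♝ · ♜│8
7│♟ ♟ ♟ · ♟ ♟ ♟ ♟│7
6│♞ · · ♛ ♝ · · ·│6
5│· · · ♟ · · · ·│5
4│· · · ♙ ♞ · · ·│4
3│· · · · · · · ♘│3
2│♙ ♙ ♙ · ♙ ♙ ♙ ♙│2
1│♖ · ♗ ♕ ♔ ♗ ♖ ·│1
  ─────────────────
  a b c d e f g h

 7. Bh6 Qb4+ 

  a b c d e f g h
  ─────────────────
8│♜ · · · ♚ ♝ · ♜│8
7│♟ ♟ ♟ · ♟ ♟ ♟ ♟│7
6│♞ · · · ♝ · · ♗│6
5│· · · ♟ · · · ·│5
4│· ♛ · ♙ ♞ · · ·│4
3│· · · · · · · ♘│3
2│♙ ♙ ♙ · ♙ ♙ ♙ ♙│2
1│♖ · · ♕ ♔ ♗ ♖ ·│1
  ─────────────────
  a b c d e f g h


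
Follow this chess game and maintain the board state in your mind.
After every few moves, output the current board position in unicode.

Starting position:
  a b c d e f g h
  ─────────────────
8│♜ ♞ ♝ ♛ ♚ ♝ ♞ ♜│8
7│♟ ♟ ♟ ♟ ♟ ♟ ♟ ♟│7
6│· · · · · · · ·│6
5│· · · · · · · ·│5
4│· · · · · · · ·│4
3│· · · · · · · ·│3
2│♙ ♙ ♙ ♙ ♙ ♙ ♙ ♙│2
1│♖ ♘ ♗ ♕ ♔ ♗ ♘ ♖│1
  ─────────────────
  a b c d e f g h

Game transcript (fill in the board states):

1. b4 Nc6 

  a b c d e f g h
  ─────────────────
8│♜ · ♝ ♛ ♚ ♝ ♞ ♜│8
7│♟ ♟ ♟ ♟ ♟ ♟ ♟ ♟│7
6│· · ♞ · · · · ·│6
5│· · · · · · · ·│5
4│· ♙ · · · · · ·│4
3│· · · · · · · ·│3
2│♙ · ♙ ♙ ♙ ♙ ♙ ♙│2
1│♖ ♘ ♗ ♕ ♔ ♗ ♘ ♖│1
  ─────────────────
  a b c d e f g h

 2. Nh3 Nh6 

  a b c d e f g h
  ─────────────────
8│♜ · ♝ ♛ ♚ ♝ · ♜│8
7│♟ ♟ ♟ ♟ ♟ ♟ ♟ ♟│7
6│· · ♞ · · · · ♞│6
5│· · · · · · · ·│5
4│· ♙ · · · · · ·│4
3│· · · · · · · ♘│3
2│♙ · ♙ ♙ ♙ ♙ ♙ ♙│2
1│♖ ♘ ♗ ♕ ♔ ♗ · ♖│1
  ─────────────────
  a b c d e f g h

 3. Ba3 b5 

  a b c d e f g h
  ─────────────────
8│♜ · ♝ ♛ ♚ ♝ · ♜│8
7│♟ · ♟ ♟ ♟ ♟ ♟ ♟│7
6│· · ♞ · · · · ♞│6
5│· ♟ · · · · · ·│5
4│· ♙ · · · · · ·│4
3│♗ · · · · · · ♘│3
2│♙ · ♙ ♙ ♙ ♙ ♙ ♙│2
1│♖ ♘ · ♕ ♔ ♗ · ♖│1
  ─────────────────
  a b c d e f g h

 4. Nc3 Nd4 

  a b c d e f g h
  ─────────────────
8│♜ · ♝ ♛ ♚ ♝ · ♜│8
7│♟ · ♟ ♟ ♟ ♟ ♟ ♟│7
6│· · · · · · · ♞│6
5│· ♟ · · · · · ·│5
4│· ♙ · ♞ · · · ·│4
3│♗ · ♘ · · · · ♘│3
2│♙ · ♙ ♙ ♙ ♙ ♙ ♙│2
1│♖ · · ♕ ♔ ♗ · ♖│1
  ─────────────────
  a b c d e f g h

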